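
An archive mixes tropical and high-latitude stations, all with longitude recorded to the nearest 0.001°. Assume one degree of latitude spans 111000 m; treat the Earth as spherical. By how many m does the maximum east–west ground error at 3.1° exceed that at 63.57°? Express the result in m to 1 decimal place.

30.7 m

Rounding to 3 decimal places leaves the longitude within ±0.0005° of the true value.
At 3.1°: 0.0005° × 111000 × cos 3.1° = 0.0005 × 111000 × 0.9985 ≈ 55.419 m.
Error at 63.57° = 0.0005° × 111000 × cos 63.57° ≈ 55.5 × 0.4451 = 24.703 m.
Difference: 55.419 − 24.703 = 30.716 m.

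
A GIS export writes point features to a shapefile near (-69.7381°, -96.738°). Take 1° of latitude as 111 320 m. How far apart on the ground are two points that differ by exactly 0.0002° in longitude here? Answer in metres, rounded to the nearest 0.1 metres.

7.7 metres

At 69.7381° a degree of longitude is 111320 × cos 69.7381° ≈ 38551.4 m, so 0.0002° corresponds to 7.71029 m.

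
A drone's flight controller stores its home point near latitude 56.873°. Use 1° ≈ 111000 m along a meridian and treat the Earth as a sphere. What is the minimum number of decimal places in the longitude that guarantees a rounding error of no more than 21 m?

4

At 56.873° one degree of longitude covers 111000 × cos 56.873° ≈ 111000 × 0.5465 ≈ 60661.1 m.
With N decimal places the half-ulp bound is 0.5·10⁻ᴺ°, or 0.5·10⁻ᴺ × 60661.1 m on the ground.
Need 0.5 × 60661.1 × 10⁻ᴺ ≤ 21 → 10⁻ᴺ ≤ 6.924e-04, so N ≥ 3.16.
N = 3 would give 30.3 m (too coarse); N = 4 gives 3.03 m ≤ 21 m.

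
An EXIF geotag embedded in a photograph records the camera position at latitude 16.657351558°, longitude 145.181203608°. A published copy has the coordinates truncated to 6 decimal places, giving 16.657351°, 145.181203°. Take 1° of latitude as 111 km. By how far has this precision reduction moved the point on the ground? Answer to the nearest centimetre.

The latitude changed by +0.000000558° and the longitude by +0.000000608°.
N–S: 0.000000558° × 111000 m/° = 0.061938 m.
East–west at this latitude: 0.000000608° × 111000 × cos 16.6574° ≈ 0.000000608 × 106342 = 0.0646559 m.
Hypotenuse of the two orthogonal shifts: √(0.061938² + 0.0646559²) = 0.0895361 m.
That is 0.0895361 m = 8.9536 cm.

9 centimetres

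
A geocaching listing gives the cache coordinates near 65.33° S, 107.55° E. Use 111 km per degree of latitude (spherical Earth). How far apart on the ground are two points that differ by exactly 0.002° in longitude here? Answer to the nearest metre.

93 metres

At 65.33° a degree of longitude is 111000 × cos 65.33° ≈ 46330.4 m, so 0.002° corresponds to 92.6609 m.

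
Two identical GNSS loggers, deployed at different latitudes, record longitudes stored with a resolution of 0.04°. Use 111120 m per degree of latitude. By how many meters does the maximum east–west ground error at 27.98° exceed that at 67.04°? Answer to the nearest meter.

1096 meters

With a 0.04° grid the true value lies within half a step, ±0.04°/2 = ±0.02°, of the stored one.
At 27.98°: 0.02° × 111120 × cos 27.98° = 0.02 × 111120 × 0.8831 ≈ 1962.6 m.
At 67.04°: 0.02° × 111120 × cos 67.04° = 0.02 × 111120 × 0.3901 ≈ 866.93 m.
Difference: 1962.6 − 866.93 = 1095.7 m.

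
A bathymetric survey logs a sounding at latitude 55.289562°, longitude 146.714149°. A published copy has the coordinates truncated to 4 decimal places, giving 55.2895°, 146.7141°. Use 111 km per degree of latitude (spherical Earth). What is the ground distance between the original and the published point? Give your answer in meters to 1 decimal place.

7.5 meters

The latitude changed by +0.000062° and the longitude by +0.000049°.
N–S: 0.000062° × 111000 m/° = 6.882 m.
E–W at 55.2895°: 0.000049° × 111000 × cos 55.2895° = 0.000049 × 111000 × 0.5694 ≈ 3.09713 m.
Combined displacement = (6.882² + 3.09713²)^½ ≈ 7.5468 m.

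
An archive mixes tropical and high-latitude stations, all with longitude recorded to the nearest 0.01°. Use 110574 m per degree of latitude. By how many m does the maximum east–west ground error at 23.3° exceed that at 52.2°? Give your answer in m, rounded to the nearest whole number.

Rounding to 2 decimal places leaves the longitude within ±0.005° of the true value.
At 23.3°: 0.005° × 110574 × cos 23.3° = 0.005 × 110574 × 0.9184 ≈ 507.78 m.
Error at 52.2° = 0.005° × 110574 × cos 52.2° ≈ 552.87 × 0.6129 = 338.86 m.
Difference: 507.78 − 338.86 = 168.92 m.

169 m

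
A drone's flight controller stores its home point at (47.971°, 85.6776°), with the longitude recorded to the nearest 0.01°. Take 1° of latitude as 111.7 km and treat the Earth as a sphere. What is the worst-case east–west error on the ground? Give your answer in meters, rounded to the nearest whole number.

374 meters

Rounding to 2 decimal places leaves the longitude within ±0.005° of the true value.
One degree of longitude at 47.971° is 111700 × cos 47.971° ≈ 111700 × 0.6695 = 74783.9 m.
East–west error: 0.005° × 74783.9 m/° ≈ 373.919 m.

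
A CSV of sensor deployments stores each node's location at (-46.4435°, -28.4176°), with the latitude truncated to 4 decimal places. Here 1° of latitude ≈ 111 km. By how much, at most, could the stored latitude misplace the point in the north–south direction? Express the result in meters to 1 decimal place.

11.1 meters

Truncating at 4 decimal places can drop up to a full unit in the last place, so the latitude may be off by as much as 0.0001°.
So the N–S error is at most 0.0001 × 111000 = 11.1 m.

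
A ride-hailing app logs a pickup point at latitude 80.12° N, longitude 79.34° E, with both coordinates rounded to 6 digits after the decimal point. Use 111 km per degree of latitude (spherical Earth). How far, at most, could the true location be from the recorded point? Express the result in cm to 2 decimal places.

5.63 cm

Rounding to 6 decimal places leaves each coordinate within ±5e-07° of the true value.
North–south component: 5e-07° × 111000 = 0.0555 m.
E–W at 80.12°: 5e-07° × 111000 × cos 80.12° = 5e-07 × 111000 × 0.1716 ≈ 0.00952298 m.
The two errors are perpendicular, so the maximum displacement is √(0.0555² + 0.00952298²) ≈ 0.0563111 m.
That is 0.0563111 m = 5.6311 cm.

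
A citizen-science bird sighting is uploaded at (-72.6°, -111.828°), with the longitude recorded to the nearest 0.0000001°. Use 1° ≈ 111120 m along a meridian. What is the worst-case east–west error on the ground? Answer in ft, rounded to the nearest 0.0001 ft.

0.0055 ft

Rounding to 7 decimal places leaves the longitude within ±5e-08° of the true value.
Parallels shrink by cos φ, so at 72.6° a degree of longitude is 111120 × 0.2990 ≈ 33229.4 m.
So at most 5e-08° × 33229.4 ≈ 0.00166147 m east–west.
In feet: 0.00166147 m ÷ 0.3048 ≈ 0.005451 ft.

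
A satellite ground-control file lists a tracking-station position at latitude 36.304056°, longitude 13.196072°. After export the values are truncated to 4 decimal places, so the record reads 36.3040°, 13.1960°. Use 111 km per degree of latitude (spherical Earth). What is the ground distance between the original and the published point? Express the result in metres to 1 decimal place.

9.0 metres

The latitude changed by +0.000056° and the longitude by +0.000072°.
North–south shift: 0.000056 × 111000 = 6.216 m.
E–W at 36.304°: 0.000072° × 111000 × cos 36.304° = 0.000072 × 111000 × 0.8059 ≈ 6.44065 m.
Hypotenuse of the two orthogonal shifts: √(6.216² + 6.44065²) = 8.95101 m.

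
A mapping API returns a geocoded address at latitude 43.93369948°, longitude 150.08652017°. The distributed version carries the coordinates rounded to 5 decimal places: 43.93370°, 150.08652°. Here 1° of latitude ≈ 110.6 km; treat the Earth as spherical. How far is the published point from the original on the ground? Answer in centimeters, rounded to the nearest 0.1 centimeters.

Δlat = 43.93369948 − 43.93370 = -0.00000052°; Δlon = 150.08652017 − 150.08652 = +0.00000017°.
N–S: -0.00000052° × 110600 m/° = -0.057512 m.
E–W at 43.9337°: 0.00000017° × 110600 × cos 43.9337° = 0.00000017 × 110600 × 0.7201 ≈ 0.0135401 m.
Combined displacement = (0.057512² + 0.0135401²)^½ ≈ 0.0590844 m.
That is 0.0590844 m = 5.9084 cm.

5.9 centimeters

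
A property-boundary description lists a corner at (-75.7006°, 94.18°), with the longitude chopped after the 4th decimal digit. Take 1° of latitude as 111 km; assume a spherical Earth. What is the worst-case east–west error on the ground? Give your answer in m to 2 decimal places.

Truncating at 4 decimal places can drop up to a full unit in the last place, so the longitude may be off by as much as 0.0001°.
One degree of longitude at 75.7006° is 111000 × cos 75.7006° ≈ 111000 × 0.2470 = 27415.8 m.
So at most 0.0001° × 27415.8 ≈ 2.74158 m east–west.

2.74 m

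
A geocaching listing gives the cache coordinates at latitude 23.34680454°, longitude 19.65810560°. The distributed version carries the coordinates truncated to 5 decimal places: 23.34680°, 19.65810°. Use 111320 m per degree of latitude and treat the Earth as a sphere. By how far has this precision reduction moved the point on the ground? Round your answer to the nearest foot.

The latitude changed by +0.00000454° and the longitude by +0.00000560°.
North–south shift: 0.00000454 × 111320 = 0.505393 m.
E–W at 23.3468°: 0.00000560° × 111320 × cos 23.3468° = 0.00000560 × 111320 × 0.9181 ≈ 0.572351 m.
Hypotenuse of the two orthogonal shifts: √(0.505393² + 0.572351²) = 0.763549 m.
In feet: 0.763549 m ÷ 0.3048 ≈ 2.5051 ft.

3 feet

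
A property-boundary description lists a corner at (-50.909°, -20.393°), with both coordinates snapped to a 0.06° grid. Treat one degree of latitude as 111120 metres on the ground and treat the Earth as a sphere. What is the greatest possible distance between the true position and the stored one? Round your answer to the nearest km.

4 km

With a 0.06° grid the true value lies within half a step, ±0.06°/2 = ±0.03°, of the stored one.
Latitude error → 0.03 × 111120 = 3333.6 m along the meridian.
East–west component at 50.909°: 0.03° × 111120 × cos 50.909° ≈ 0.03 × 70067.1 ≈ 2102.01 m.
Worst case both components are at the extreme and orthogonal: √(3333.6² + 2102.01²) ≈ 3940.98 m.
That is 3940.98 m = 3.941 km.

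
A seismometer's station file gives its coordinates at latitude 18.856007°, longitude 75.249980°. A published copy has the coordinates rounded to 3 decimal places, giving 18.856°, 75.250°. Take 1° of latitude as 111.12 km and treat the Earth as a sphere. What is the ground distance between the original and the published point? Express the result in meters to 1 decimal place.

The latitude changed by +0.000007° and the longitude by -0.000020°.
N–S: 0.000007° × 111120 m/° = 0.77784 m.
East–west at this latitude: -0.000020° × 111120 × cos 18.856° ≈ -0.000020 × 105157 = -2.10313 m.
Hypotenuse of the two orthogonal shifts: √(0.77784² + 2.10313²) = 2.24236 m.

2.2 meters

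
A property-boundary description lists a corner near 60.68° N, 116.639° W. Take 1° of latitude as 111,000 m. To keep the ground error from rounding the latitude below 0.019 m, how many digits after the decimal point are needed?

7 decimal places

One degree of latitude covers 111000 m.
N decimal places → at most half a unit in the last place, 0.5 × 10⁻ᴺ° = 111000/2 × 10⁻ᴺ m.
Need 0.5 × 111000 × 10⁻ᴺ ≤ 0.019 → 10⁻ᴺ ≤ 3.423e-07, so N ≥ 6.47.
At 6 places the error can reach 0.0555 m, but 7 places keeps it to 0.00555 m.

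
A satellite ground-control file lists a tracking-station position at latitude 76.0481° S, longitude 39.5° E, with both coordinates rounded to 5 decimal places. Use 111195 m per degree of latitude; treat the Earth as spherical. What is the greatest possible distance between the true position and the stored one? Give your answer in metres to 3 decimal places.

0.572 metres

Rounding to 5 decimal places leaves each coordinate within ±5e-06° of the true value.
N–S: 5e-06° × 111195 m/° = 0.555975 m.
East–west component at 76.0481°: 5e-06° × 111195 × cos 76.0481° ≈ 5e-06 × 26809.9 ≈ 0.13405 m.
The two errors are perpendicular, so the maximum displacement is √(0.555975² + 0.13405²) ≈ 0.571907 m.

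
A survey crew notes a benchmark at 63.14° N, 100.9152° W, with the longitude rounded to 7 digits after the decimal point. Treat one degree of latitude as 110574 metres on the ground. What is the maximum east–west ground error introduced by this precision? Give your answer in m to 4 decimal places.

0.0025 m

Rounding to 7 decimal places leaves the longitude within ±5e-08° of the true value.
One degree of longitude at 63.14° is 110574 × cos 63.14° ≈ 110574 × 0.4518 = 49958.7 m.
So at most 5e-08° × 49958.7 ≈ 0.00249793 m east–west.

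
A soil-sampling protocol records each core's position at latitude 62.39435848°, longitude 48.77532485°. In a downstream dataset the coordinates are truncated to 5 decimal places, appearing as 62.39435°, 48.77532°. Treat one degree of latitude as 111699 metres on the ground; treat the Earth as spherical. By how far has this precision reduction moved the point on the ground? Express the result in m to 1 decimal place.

1.0 m

Δlat = 62.39435848 − 62.39435 = +0.00000848°; Δlon = 48.77532485 − 48.77532 = +0.00000485°.
N–S: 0.00000848° × 111699 m/° = 0.947208 m.
East–west at this latitude: 0.00000485° × 111699 × cos 62.3944° ≈ 0.00000485 × 51759.5 = 0.251033 m.
Combined displacement = (0.947208² + 0.251033²)^½ ≈ 0.979908 m.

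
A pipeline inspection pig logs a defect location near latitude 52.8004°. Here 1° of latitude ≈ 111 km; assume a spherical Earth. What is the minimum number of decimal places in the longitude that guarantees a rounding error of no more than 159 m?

At 52.8004° one degree of longitude covers 111000 × cos 52.8004° ≈ 111000 × 0.6046 ≈ 67109.9 m.
With N decimal places the half-ulp bound is 0.5·10⁻ᴺ°, or 0.5·10⁻ᴺ × 67109.9 m on the ground.
Need 0.5 × 67109.9 × 10⁻ᴺ ≤ 159 → 10⁻ᴺ ≤ 4.738e-03, so N ≥ 2.32.
At 2 places the error can reach 336 m, but 3 places keeps it to 33.6 m.

3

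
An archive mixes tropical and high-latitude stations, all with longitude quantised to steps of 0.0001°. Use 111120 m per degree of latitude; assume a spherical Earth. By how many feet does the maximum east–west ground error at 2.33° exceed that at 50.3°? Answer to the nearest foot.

With a 0.0001° grid the true value lies within half a step, ±0.0001°/2 = ±5e-05°, of the stored one.
At 2.33°: 5e-05° × 111120 × cos 2.33° = 5e-05 × 111120 × 0.9992 ≈ 5.5514 m.
Error at 50.3° = 5e-05° × 111120 × cos 50.3° ≈ 5.556 × 0.6388 = 3.549 m.
Difference: 5.5514 − 3.549 = 2.0024 m.
Converting: 2.00241 m × 3.2808 ft/m ≈ 6.5696 ft.

7 feet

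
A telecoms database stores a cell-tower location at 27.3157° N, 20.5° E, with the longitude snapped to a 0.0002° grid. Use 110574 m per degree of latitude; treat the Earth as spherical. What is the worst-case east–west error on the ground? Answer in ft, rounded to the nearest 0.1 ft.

With a 0.0002° grid the true value lies within half a step, ±0.0002°/2 = ±0.0001°, of the stored one.
At latitude 27.3157° a degree of longitude spans 110574 m × cos 27.3157° = 110574 × 0.8885 ≈ 98244.1 m.
East–west error: 0.0001° × 98244.1 m/° ≈ 9.82441 m.
Converting: 9.82441 m × 3.2808 ft/m ≈ 32.232 ft.

32.2 ft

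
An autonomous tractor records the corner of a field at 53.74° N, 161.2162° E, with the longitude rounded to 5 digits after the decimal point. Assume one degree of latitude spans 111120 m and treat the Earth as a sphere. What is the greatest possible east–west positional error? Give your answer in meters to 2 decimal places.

Rounding to 5 decimal places leaves the longitude within ±5e-06° of the true value.
One degree of longitude at 53.74° is 111120 × cos 53.74° ≈ 111120 × 0.5915 = 65722 m.
So at most 5e-06° × 65722 ≈ 0.32861 m east–west.

0.33 meters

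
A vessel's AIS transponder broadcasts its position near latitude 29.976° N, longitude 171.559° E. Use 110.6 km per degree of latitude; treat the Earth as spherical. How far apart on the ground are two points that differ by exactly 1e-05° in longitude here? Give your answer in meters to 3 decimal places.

1e-05° of longitude at 29.976° is 1e-05 × 110600 × cos 29.976° ≈ 1e-05 × 95805.6 = 0.958056 m.

0.958 meters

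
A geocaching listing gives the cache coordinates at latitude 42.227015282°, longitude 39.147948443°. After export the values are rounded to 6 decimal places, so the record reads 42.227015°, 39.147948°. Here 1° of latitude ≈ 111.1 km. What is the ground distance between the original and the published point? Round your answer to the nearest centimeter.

5 centimeters

The latitude changed by +0.000000282° and the longitude by +0.000000443°.
N–S: 0.000000282° × 111100 m/° = 0.0313302 m.
E–W at 42.227°: 0.000000443° × 111100 × cos 42.227° = 0.000000443 × 111100 × 0.7405 ≈ 0.0364448 m.
Combined displacement = (0.0313302² + 0.0364448²)^½ ≈ 0.0480604 m.
That is 0.0480604 m = 4.806 cm.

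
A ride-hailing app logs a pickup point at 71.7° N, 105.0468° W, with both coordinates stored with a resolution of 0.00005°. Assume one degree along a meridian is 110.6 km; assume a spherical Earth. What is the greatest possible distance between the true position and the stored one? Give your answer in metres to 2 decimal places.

With a 0.00005° grid the true value lies within half a step, ±0.00005°/2 = ±2.5e-05°, of the stored one.
North–south component: 2.5e-05° × 110600 = 2.765 m.
E–W at 71.7°: 2.5e-05° × 110600 × cos 71.7° = 2.5e-05 × 110600 × 0.3140 ≈ 0.868189 m.
The two errors are perpendicular, so the maximum displacement is √(2.765² + 0.868189²) ≈ 2.8981 m.

2.90 metres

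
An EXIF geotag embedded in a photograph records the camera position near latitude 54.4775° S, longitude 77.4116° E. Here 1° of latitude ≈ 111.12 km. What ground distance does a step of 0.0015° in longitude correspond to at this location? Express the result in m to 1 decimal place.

At 54.4775° a degree of longitude is 111120 × cos 54.4775° ≈ 64563.2 m, so 0.0015° corresponds to 96.8448 m.

96.8 m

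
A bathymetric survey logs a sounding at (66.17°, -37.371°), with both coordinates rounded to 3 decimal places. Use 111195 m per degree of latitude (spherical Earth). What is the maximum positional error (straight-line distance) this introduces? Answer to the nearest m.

Rounding to 3 decimal places leaves each coordinate within ±0.0005° of the true value.
North–south component: 0.0005° × 111195 = 55.5975 m.
East–west component at 66.17°: 0.0005° × 111195 × cos 66.17° ≈ 0.0005 × 44925.5 ≈ 22.4627 m.
Combining orthogonally: (55.5975² + 22.4627²)^½ ≈ 59.9638 m.

60 m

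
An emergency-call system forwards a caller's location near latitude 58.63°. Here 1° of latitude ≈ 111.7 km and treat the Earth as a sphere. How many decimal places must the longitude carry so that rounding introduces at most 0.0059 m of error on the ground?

7

At 58.63° one degree of longitude covers 111700 × cos 58.63° ≈ 111700 × 0.5206 ≈ 58146.8 m.
With N decimal places the half-ulp bound is 0.5·10⁻ᴺ°, or 0.5·10⁻ᴺ × 58146.8 m on the ground.
Need 0.5 × 58146.8 × 10⁻ᴺ ≤ 0.0059 → 10⁻ᴺ ≤ 2.029e-07, so N ≥ 6.69.
N = 6 would give 0.0291 m (too coarse); N = 7 gives 0.00291 m ≤ 0.0059 m.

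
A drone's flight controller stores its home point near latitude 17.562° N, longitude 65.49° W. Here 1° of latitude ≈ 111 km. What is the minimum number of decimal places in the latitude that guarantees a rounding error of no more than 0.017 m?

7

One degree of latitude covers 111000 m.
Rounding to N decimal places gives at most 0.5 × 10⁻ᴺ degrees of error, i.e. 0.5 × 10⁻ᴺ × 111000 m.
Need 0.5 × 111000 × 10⁻ᴺ ≤ 0.017 → 10⁻ᴺ ≤ 3.063e-07, so N ≥ 6.51.
N = 6 would give 0.0555 m (too coarse); N = 7 gives 0.00555 m ≤ 0.017 m.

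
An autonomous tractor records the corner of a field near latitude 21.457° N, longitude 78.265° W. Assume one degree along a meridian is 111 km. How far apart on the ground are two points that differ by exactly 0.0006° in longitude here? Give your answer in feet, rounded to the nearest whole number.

203 feet

0.0006° of longitude at 21.457° is 0.0006 × 111000 × cos 21.457° ≈ 0.0006 × 103307 = 61.9841 m.
In feet: 61.9841 m ÷ 0.3048 ≈ 203.36 ft.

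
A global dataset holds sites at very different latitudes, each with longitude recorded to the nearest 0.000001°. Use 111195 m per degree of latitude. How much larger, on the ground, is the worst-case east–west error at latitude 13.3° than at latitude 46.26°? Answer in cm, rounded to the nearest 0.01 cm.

1.57 cm

Rounding to 6 decimal places leaves the longitude within ±5e-07° of the true value.
At 13.3°: 5e-07° × 111195 × cos 13.3° = 5e-07 × 111195 × 0.9732 ≈ 0.054106 m.
Error at 46.26° = 5e-07° × 111195 × cos 46.26° ≈ 0.055597 × 0.6914 = 0.038439 m.
Difference: 0.054106 − 0.038439 = 0.015667 m.
That is 0.0156669 m = 1.5667 cm.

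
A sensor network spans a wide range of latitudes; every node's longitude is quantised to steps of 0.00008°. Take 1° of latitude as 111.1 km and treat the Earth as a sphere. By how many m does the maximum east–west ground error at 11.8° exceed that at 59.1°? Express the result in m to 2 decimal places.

With a 0.00008° grid the true value lies within half a step, ±0.00008°/2 = ±4e-05°, of the stored one.
At 11.8°: 4e-05° × 111100 × cos 11.8° = 4e-05 × 111100 × 0.9789 ≈ 4.3501 m.
At 59.1°: 4e-05° × 111100 × cos 59.1° = 4e-05 × 111100 × 0.5135 ≈ 2.2822 m.
So the lower-latitude error exceeds the higher by 4.3501 − 2.2822 = 2.0679 m.

2.07 m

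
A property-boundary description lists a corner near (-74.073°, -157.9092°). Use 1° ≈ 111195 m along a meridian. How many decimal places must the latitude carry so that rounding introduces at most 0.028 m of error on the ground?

7 decimal places

One degree of latitude covers 111195 m.
Rounding to N decimal places gives at most 0.5 × 10⁻ᴺ degrees of error, i.e. 0.5 × 10⁻ᴺ × 111195 m.
Setting 55597.5 × 10⁻ᴺ ≤ 0.028 gives 10ᴺ ≥ 1.986e+06, i.e. N ≥ 6.30.
At 6 places the error can reach 0.0556 m, but 7 places keeps it to 0.00556 m.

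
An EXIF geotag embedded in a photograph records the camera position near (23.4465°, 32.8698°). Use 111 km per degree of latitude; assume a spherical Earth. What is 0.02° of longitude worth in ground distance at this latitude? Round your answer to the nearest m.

One degree of longitude here spans 111000 × cos 23.4465° = 111000 × 0.9174 ≈ 101835 m; 0.02° of that is 2036.7 m.

2037 m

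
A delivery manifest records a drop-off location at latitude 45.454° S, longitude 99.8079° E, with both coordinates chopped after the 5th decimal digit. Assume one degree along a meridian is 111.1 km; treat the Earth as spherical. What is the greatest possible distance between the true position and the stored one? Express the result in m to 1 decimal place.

1.4 m

Truncating at 5 decimal places can drop up to a full unit in the last place, so each coordinate may be off by as much as 1e-05°.
Latitude error → 1e-05 × 111100 = 1.111 m along the meridian.
Longitude error → 1e-05 × 111100 × cos 45.454° = 1e-05 × 111100 × 0.7015 ≈ 0.779346 m.
The two errors are perpendicular, so the maximum displacement is √(1.111² + 0.779346²) ≈ 1.35709 m.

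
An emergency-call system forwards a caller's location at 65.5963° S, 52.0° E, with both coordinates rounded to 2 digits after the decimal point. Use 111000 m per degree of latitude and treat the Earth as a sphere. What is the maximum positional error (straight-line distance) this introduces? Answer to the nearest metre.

601 metres

Rounding to 2 decimal places leaves each coordinate within ±0.005° of the true value.
N–S: 0.005° × 111000 m/° = 555 m.
E–W at 65.5963°: 0.005° × 111000 × cos 65.5963° = 0.005 × 111000 × 0.4132 ≈ 229.306 m.
The two errors are perpendicular, so the maximum displacement is √(555² + 229.306²) ≈ 600.505 m.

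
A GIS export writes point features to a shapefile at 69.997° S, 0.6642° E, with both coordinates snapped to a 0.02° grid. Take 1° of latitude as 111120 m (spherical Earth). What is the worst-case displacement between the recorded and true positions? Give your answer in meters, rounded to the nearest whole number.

With a 0.02° grid the true value lies within half a step, ±0.02°/2 = ±0.01°, of the stored one.
N–S: 0.01° × 111120 m/° = 1111.2 m.
E–W at 69.997°: 0.01° × 111120 × cos 69.997° = 0.01 × 111120 × 0.3421 ≈ 380.107 m.
Combining orthogonally: (1111.2² + 380.107²)^½ ≈ 1174.41 m.

1174 meters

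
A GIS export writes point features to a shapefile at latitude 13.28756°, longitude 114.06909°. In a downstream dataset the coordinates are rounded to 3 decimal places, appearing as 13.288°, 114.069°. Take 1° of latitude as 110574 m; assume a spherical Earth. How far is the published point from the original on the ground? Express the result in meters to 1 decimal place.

The latitude changed by -0.00044° and the longitude by +0.00009°.
North–south shift: -0.00044 × 110574 = -48.6526 m.
E–W at 13.288°: 0.00009° × 110574 × cos 13.288° = 0.00009 × 110574 × 0.9732 ≈ 9.68522 m.
Distance: √(48.6526² + 9.68522²) ≈ 49.6072 m.

49.6 meters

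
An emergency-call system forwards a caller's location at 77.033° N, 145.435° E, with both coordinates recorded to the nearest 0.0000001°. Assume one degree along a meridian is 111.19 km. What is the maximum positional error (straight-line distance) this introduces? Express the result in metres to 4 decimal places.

0.0057 metres

Rounding to 7 decimal places leaves each coordinate within ±5e-08° of the true value.
Latitude error → 5e-08 × 111190 = 0.0055595 m along the meridian.
Longitude error → 5e-08 × 111190 × cos 77.033° = 5e-08 × 111190 × 0.2244 ≈ 0.0012475 m.
Worst case both components are at the extreme and orthogonal: √(0.0055595² + 0.0012475²) ≈ 0.00569774 m.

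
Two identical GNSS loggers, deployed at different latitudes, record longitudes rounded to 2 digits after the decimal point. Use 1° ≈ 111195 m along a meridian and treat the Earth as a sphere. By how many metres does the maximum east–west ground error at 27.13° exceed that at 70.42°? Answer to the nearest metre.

Rounding to 2 decimal places leaves the longitude within ±0.005° of the true value.
Error at 27.13° = 0.005° × 111195 × cos 27.13° ≈ 555.98 × 0.8900 = 494.8 m.
Error at 70.42° = 0.005° × 111195 × cos 70.42° ≈ 555.98 × 0.3351 = 186.32 m.
So the lower-latitude error exceeds the higher by 494.8 − 186.32 = 308.48 m.

308 metres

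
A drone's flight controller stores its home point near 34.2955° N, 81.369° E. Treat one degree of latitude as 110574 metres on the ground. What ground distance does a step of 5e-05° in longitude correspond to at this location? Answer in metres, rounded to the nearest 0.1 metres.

One degree of longitude here spans 110574 × cos 34.2955° = 110574 × 0.8261 ≈ 91349.9 m; 5e-05° of that is 4.56749 m.

4.6 metres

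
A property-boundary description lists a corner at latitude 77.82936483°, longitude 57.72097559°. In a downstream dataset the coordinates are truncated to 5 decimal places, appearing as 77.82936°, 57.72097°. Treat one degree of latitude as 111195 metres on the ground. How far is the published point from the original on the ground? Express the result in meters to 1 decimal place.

Δlat = 77.82936483 − 77.82936 = +0.00000483°; Δlon = 57.72097559 − 57.72097 = +0.00000559°.
N–S: 0.00000483° × 111195 m/° = 0.537072 m.
E–W at 77.8294°: 0.00000559° × 111195 × cos 77.8294° = 0.00000559 × 111195 × 0.2108 ≈ 0.131044 m.
Hypotenuse of the two orthogonal shifts: √(0.537072² + 0.131044²) = 0.552828 m.

0.6 meters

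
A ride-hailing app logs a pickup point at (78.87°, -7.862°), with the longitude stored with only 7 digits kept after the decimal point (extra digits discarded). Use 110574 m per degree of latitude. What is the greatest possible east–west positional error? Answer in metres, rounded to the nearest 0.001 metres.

0.002 metres

Truncating at 7 decimal places can drop up to a full unit in the last place, so the longitude may be off by as much as 1e-07°.
Parallels shrink by cos φ, so at 78.87° a degree of longitude is 110574 × 0.1930 ≈ 21344.7 m.
East–west error: 1e-07° × 21344.7 m/° ≈ 0.00213447 m.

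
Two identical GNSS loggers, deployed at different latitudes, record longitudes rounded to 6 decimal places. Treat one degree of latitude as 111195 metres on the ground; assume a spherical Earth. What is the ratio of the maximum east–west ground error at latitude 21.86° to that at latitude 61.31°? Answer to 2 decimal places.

1.93

Rounding to 6 decimal places leaves the longitude within ±5e-07° of the true value.
At 21.86°: 5e-07° × 111195 × cos 21.86° = 5e-07 × 111195 × 0.9281 ≈ 0.0516 m.
Error at 61.31° = 5e-07° × 111195 × cos 61.31° ≈ 0.055597 × 0.4801 = 0.026691 m.
Ratio: 0.0516 / 0.026691 = cos 21.86° / cos 61.31° ≈ 1.9333.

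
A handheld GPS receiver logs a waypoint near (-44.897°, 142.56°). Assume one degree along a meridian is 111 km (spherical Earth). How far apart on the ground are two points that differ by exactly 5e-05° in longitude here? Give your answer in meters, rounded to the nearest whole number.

4 meters

One degree of longitude here spans 111000 × cos 44.897° = 111000 × 0.7084 ≈ 78629.8 m; 5e-05° of that is 3.93149 m.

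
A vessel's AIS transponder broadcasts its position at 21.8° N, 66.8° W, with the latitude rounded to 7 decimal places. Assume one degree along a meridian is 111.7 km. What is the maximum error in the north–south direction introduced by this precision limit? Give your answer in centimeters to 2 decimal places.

Rounding to 7 decimal places leaves the latitude within ±5e-08° of the true value.
North–south distance: 5e-08° × 111700 m/° = 0.005585 m.
That is 0.005585 m = 0.5585 cm.

0.56 centimeters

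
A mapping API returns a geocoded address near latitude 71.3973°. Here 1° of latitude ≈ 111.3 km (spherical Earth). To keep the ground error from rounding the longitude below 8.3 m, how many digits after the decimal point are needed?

4 decimal places

At 71.3973° one degree of longitude covers 111300 × cos 71.3973° ≈ 111300 × 0.3190 ≈ 35505.1 m.
With N decimal places the half-ulp bound is 0.5·10⁻ᴺ°, or 0.5·10⁻ᴺ × 35505.1 m on the ground.
Setting 17752.6 × 10⁻ᴺ ≤ 8.3 gives 10ᴺ ≥ 2139, i.e. N ≥ 3.33.
At 3 places the error can reach 17.8 m, but 4 places keeps it to 1.78 m.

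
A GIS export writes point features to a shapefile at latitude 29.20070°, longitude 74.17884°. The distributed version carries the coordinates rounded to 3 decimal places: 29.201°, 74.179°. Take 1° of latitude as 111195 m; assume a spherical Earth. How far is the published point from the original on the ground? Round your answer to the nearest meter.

The latitude changed by -0.00030° and the longitude by -0.00016°.
North–south shift: -0.00030 × 111195 = -33.3585 m.
East–west at this latitude: -0.00016° × 111195 × cos 29.201° ≈ -0.00016 × 97063.6 = -15.5302 m.
Hypotenuse of the two orthogonal shifts: √(33.3585² + 15.5302²) = 36.7964 m.

37 meters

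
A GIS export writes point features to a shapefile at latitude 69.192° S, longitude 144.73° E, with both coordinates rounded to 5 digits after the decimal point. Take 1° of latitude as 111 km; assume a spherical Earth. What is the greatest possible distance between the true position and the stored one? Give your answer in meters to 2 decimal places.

0.59 meters

Rounding to 5 decimal places leaves each coordinate within ±5e-06° of the true value.
North–south component: 5e-06° × 111000 = 0.555 m.
Longitude error → 5e-06 × 111000 × cos 69.192° = 5e-06 × 111000 × 0.3552 ≈ 0.197157 m.
Combining orthogonally: (0.555² + 0.197157²)^½ ≈ 0.588979 m.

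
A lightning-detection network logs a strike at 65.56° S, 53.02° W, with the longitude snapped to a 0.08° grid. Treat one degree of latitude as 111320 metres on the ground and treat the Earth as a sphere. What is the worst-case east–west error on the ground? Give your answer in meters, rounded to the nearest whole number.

1842 meters

With a 0.08° grid the true value lies within half a step, ±0.08°/2 = ±0.04°, of the stored one.
One degree of longitude at 65.56° is 111320 × cos 65.56° ≈ 111320 × 0.4137 = 46057.5 m.
So at most 0.04° × 46057.5 ≈ 1842.3 m east–west.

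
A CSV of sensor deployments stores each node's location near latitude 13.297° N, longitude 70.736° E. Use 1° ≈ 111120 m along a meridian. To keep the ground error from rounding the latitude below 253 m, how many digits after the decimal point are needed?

3 decimal places

One degree of latitude covers 111120 m.
Rounding to N decimal places gives at most 0.5 × 10⁻ᴺ degrees of error, i.e. 0.5 × 10⁻ᴺ × 111120 m.
Need 0.5 × 111120 × 10⁻ᴺ ≤ 253 → 10⁻ᴺ ≤ 4.554e-03, so N ≥ 2.34.
N = 2 would give 556 m (too coarse); N = 3 gives 55.6 m ≤ 253 m.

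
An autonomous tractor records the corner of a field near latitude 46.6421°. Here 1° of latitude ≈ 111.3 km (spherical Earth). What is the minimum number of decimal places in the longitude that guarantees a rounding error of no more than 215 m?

3

At 46.6421° one degree of longitude covers 111300 × cos 46.6421° ≈ 111300 × 0.6866 ≈ 76413.4 m.
Rounding to N decimal places gives at most 0.5 × 10⁻ᴺ degrees of error, i.e. 0.5 × 10⁻ᴺ × 76413.4 m.
Setting 38206.7 × 10⁻ᴺ ≤ 215 gives 10ᴺ ≥ 177.7, i.e. N ≥ 2.25.
N = 2 would give 382 m (too coarse); N = 3 gives 38.2 m ≤ 215 m.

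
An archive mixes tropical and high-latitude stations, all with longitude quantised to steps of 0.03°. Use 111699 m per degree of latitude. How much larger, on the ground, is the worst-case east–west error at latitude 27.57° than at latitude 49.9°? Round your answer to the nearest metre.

With a 0.03° grid the true value lies within half a step, ±0.03°/2 = ±0.015°, of the stored one.
Error at 27.57° = 0.015° × 111699 × cos 27.57° ≈ 1675.5 × 0.8864 = 1485.2 m.
At 49.9°: 0.015° × 111699 × cos 49.9° = 0.015 × 111699 × 0.6441 ≈ 1079.2 m.
Difference: 1485.2 − 1079.2 = 406.01 m.

406 metres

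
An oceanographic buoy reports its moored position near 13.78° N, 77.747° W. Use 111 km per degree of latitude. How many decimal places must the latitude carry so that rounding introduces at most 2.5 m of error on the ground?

One degree of latitude covers 111000 m.
With N decimal places the half-ulp bound is 0.5·10⁻ᴺ°, or 0.5·10⁻ᴺ × 111000 m on the ground.
Need 0.5 × 111000 × 10⁻ᴺ ≤ 2.5 → 10⁻ᴺ ≤ 4.505e-05, so N ≥ 4.35.
At 4 places the error can reach 5.55 m, but 5 places keeps it to 0.555 m.

5 decimal places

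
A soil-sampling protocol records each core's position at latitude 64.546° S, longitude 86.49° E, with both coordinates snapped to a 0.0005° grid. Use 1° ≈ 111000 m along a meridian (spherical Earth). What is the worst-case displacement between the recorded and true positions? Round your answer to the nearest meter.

With a 0.0005° grid the true value lies within half a step, ±0.0005°/2 = ±0.00025°, of the stored one.
Latitude error → 0.00025 × 111000 = 27.75 m along the meridian.
Longitude error → 0.00025 × 111000 × cos 64.546° = 0.00025 × 111000 × 0.4298 ≈ 11.9266 m.
Combining orthogonally: (27.75² + 11.9266²)^½ ≈ 30.2044 m.

30 meters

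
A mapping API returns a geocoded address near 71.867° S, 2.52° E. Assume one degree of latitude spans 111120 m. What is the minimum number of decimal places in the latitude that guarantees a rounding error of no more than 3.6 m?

One degree of latitude covers 111120 m.
With N decimal places the half-ulp bound is 0.5·10⁻ᴺ°, or 0.5·10⁻ᴺ × 111120 m on the ground.
Need 0.5 × 111120 × 10⁻ᴺ ≤ 3.6 → 10⁻ᴺ ≤ 6.479e-05, so N ≥ 4.19.
N = 4 would give 5.56 m (too coarse); N = 5 gives 0.556 m ≤ 3.6 m.

5 decimal places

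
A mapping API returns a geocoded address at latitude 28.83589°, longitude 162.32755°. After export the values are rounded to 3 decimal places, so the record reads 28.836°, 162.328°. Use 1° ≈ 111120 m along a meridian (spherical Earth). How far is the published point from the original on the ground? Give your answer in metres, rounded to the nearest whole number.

Δlat = 28.83589 − 28.836 = -0.00011°; Δlon = 162.32755 − 162.328 = -0.00045°.
North–south shift: -0.00011 × 111120 = -12.2232 m.
East–west at this latitude: -0.00045° × 111120 × cos 28.836° ≈ -0.00045 × 97341.5 = -43.8037 m.
Distance: √(12.2232² + 43.8037²) ≈ 45.4771 m.

45 metres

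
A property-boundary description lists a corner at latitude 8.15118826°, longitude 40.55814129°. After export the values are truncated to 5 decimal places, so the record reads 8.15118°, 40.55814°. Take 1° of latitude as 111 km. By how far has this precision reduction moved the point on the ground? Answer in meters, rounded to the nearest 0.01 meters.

The latitude changed by +0.00000826° and the longitude by +0.00000129°.
N–S: 0.00000826° × 111000 m/° = 0.91686 m.
East–west at this latitude: 0.00000129° × 111000 × cos 8.15118° ≈ 0.00000129 × 109879 = 0.141743 m.
Combined displacement = (0.91686² + 0.141743²)^½ ≈ 0.927752 m.

0.93 meters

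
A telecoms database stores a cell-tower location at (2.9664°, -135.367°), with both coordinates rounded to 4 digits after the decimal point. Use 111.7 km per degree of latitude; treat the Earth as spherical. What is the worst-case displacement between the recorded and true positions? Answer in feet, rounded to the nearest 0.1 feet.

Rounding to 4 decimal places leaves each coordinate within ±5e-05° of the true value.
Latitude error → 5e-05 × 111700 = 5.585 m along the meridian.
E–W at 2.9664°: 5e-05° × 111700 × cos 2.9664° = 5e-05 × 111700 × 0.9987 ≈ 5.57752 m.
Worst case both components are at the extreme and orthogonal: √(5.585² + 5.57752²) ≈ 7.89309 m.
In feet: 7.89309 m ÷ 0.3048 ≈ 25.896 ft.

25.9 feet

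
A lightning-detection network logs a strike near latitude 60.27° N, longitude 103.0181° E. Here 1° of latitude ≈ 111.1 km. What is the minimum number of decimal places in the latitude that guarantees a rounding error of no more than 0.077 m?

6 decimal places

One degree of latitude covers 111100 m.
N decimal places → at most half a unit in the last place, 0.5 × 10⁻ᴺ° = 111100/2 × 10⁻ᴺ m.
Setting 55550 × 10⁻ᴺ ≤ 0.077 gives 10ᴺ ≥ 7.214e+05, i.e. N ≥ 5.86.
So 6 decimal places suffice (0.0555 m); 5 would allow up to 0.555 m.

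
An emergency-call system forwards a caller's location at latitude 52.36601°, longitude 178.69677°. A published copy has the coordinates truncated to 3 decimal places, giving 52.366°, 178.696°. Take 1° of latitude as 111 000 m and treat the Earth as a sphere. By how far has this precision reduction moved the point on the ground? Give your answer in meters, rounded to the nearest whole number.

Δlat = 52.36601 − 52.366 = +0.00001°; Δlon = 178.69677 − 178.696 = +0.00077°.
North–south shift: 0.00001 × 111000 = 1.11 m.
East–west at this latitude: 0.00077° × 111000 × cos 52.366° ≈ 0.00077 × 67778.3 = 52.1893 m.
Hypotenuse of the two orthogonal shifts: √(1.11² + 52.1893²) = 52.2011 m.

52 meters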